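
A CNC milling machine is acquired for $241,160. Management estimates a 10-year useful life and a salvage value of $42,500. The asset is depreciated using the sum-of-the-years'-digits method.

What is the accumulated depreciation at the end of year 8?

Depreciable base = $241,160 − $42,500 = $198,660.
Sum of the years' digits = 10+9+8+7+6+5+4+3+2+1 = 55.
Year 1: $198,660 × 10/55 = $36,120. Book value $205,040.
Year 2: $198,660 × 9/55 = $32,508. Book value $172,532.
Year 3: $198,660 × 8/55 = $28,896. Book value $143,636.
Year 4: $198,660 × 7/55 = $25,284. Book value $118,352.
Year 5: $198,660 × 6/55 = $21,672. Book value $96,680.
Year 6: $198,660 × 5/55 = $18,060. Book value $78,620.
Year 7: $198,660 × 4/55 = $14,448. Book value $64,172.
Year 8: $198,660 × 3/55 = $10,836. Book value $53,336.
Accumulated through year 8 = $241,160 − $53,336 = $187,824.

$187,824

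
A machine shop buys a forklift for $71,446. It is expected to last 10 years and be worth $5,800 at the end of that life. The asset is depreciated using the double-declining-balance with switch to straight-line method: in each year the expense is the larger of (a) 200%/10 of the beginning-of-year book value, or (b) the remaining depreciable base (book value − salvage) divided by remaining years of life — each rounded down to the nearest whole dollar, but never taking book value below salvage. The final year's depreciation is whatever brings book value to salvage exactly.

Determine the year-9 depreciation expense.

Depreciable base = $71,446 − $5,800 = $65,646.
Year 1: DB = ⌊$71,446 × 200%/10⌋ = $14,289; SL = ⌊$65,646/10⌋ = $6,564 → take DB $14,289. Book value $57,157.
Year 2: DB = ⌊$57,157 × 200%/10⌋ = $11,431; SL = ⌊$51,357/9⌋ = $5,706 → take DB $11,431. Book value $45,726.
Year 3: DB = ⌊$45,726 × 200%/10⌋ = $9,145; SL = ⌊$39,926/8⌋ = $4,990 → take DB $9,145. Book value $36,581.
Year 4: DB = ⌊$36,581 × 200%/10⌋ = $7,316; SL = ⌊$30,781/7⌋ = $4,397 → take DB $7,316. Book value $29,265.
Year 5: DB = ⌊$29,265 × 200%/10⌋ = $5,853; SL = ⌊$23,465/6⌋ = $3,910 → take DB $5,853. Book value $23,412.
Year 6: DB = ⌊$23,412 × 200%/10⌋ = $4,682; SL = ⌊$17,612/5⌋ = $3,522 → take DB $4,682. Book value $18,730.
Year 7: DB = ⌊$18,730 × 200%/10⌋ = $3,746; SL = ⌊$12,930/4⌋ = $3,232 → take DB $3,746. Book value $14,984.
Year 8: DB = ⌊$14,984 × 200%/10⌋ = $2,996; SL = ⌊$9,184/3⌋ = $3,061 → take SL $3,061. Book value $11,923.
Year 9: DB = ⌊$11,923 × 200%/10⌋ = $2,384; SL = ⌊$6,123/2⌋ = $3,061 → take SL $3,061. Book value $8,862.

$3,061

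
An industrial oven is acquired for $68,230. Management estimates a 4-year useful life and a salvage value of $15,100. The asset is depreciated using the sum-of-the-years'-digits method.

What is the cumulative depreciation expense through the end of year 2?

Depreciable base = $68,230 − $15,100 = $53,130.
Sum of the years' digits = 4+3+2+1 = 10.
Year 1: $53,130 × 4/10 = $21,252. Book value $46,978.
Year 2: $53,130 × 3/10 = $15,939. Book value $31,039.
Accumulated through year 2 = $68,230 − $31,039 = $37,191.

$37,191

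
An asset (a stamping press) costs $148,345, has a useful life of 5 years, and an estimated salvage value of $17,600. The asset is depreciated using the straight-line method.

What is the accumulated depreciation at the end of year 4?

Depreciable base = $148,345 − $17,600 = $130,745.
Annual expense = $130,745 / 5 = $26,149.
End of year 1: book value $122,196.
End of year 2: book value $96,047.
End of year 3: book value $69,898.
End of year 4: book value $43,749.
Accumulated through year 4 = $148,345 − $43,749 = $104,596.

$104,596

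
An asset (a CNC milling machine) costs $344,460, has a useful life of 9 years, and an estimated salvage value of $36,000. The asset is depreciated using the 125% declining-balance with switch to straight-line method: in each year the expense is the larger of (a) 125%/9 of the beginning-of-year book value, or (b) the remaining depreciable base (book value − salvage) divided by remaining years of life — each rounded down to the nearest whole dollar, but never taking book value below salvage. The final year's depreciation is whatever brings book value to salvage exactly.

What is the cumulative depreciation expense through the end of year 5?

Depreciable base = $344,460 − $36,000 = $308,460.
Year 1: DB = ⌊$344,460 × 125%/9⌋ = $47,841; SL = ⌊$308,460/9⌋ = $34,273 → take DB $47,841. Book value $296,619.
Year 2: DB = ⌊$296,619 × 125%/9⌋ = $41,197; SL = ⌊$260,619/8⌋ = $32,577 → take DB $41,197. Book value $255,422.
Year 3: DB = ⌊$255,422 × 125%/9⌋ = $35,475; SL = ⌊$219,422/7⌋ = $31,346 → take DB $35,475. Book value $219,947.
Year 4: DB = ⌊$219,947 × 125%/9⌋ = $30,548; SL = ⌊$183,947/6⌋ = $30,657 → take SL $30,657. Book value $189,290.
Year 5: DB = ⌊$189,290 × 125%/9⌋ = $26,290; SL = ⌊$153,290/5⌋ = $30,658 → take SL $30,658. Book value $158,632.
Accumulated through year 5 = $344,460 − $158,632 = $185,828.

$185,828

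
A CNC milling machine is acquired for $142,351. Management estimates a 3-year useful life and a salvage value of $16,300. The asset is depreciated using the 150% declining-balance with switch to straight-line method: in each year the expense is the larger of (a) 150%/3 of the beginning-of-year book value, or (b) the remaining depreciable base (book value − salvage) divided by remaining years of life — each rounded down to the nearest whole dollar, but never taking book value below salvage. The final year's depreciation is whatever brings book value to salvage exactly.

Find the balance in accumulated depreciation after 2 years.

Depreciable base = $142,351 − $16,300 = $126,051.
Year 1: DB = ⌊$142,351 × 150%/3⌋ = $71,175; SL = ⌊$126,051/3⌋ = $42,017 → take DB $71,175. Book value $71,176.
Year 2: DB = ⌊$71,176 × 150%/3⌋ = $35,588; SL = ⌊$54,876/2⌋ = $27,438 → take DB $35,588. Book value $35,588.
Accumulated through year 2 = $142,351 − $35,588 = $106,763.

$106,763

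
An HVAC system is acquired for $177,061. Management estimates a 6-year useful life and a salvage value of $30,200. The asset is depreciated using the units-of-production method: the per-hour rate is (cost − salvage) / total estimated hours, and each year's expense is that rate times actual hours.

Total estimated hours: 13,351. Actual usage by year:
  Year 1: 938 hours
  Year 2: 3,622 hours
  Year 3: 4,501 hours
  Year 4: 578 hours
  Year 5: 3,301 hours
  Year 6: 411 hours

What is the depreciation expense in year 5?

$36,311

Depreciable base = $177,061 − $30,200 = $146,861.
Rate = $146,861 / 13,351 hours = $11 per hour.
Year 1: 938 × $11 = $10,318. Book value $166,743.
Year 2: 3,622 × $11 = $39,842. Book value $126,901.
Year 3: 4,501 × $11 = $49,511. Book value $77,390.
Year 4: 578 × $11 = $6,358. Book value $71,032.
Year 5: 3,301 × $11 = $36,311. Book value $34,721.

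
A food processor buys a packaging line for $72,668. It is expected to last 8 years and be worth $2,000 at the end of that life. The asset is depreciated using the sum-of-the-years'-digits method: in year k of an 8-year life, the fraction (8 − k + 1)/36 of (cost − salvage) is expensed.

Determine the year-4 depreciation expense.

Depreciable base = $72,668 − $2,000 = $70,668.
Sum of the years' digits = 8+7+6+5+4+3+2+1 = 36.
Year 1: $70,668 × 8/36 = $15,704. Book value $56,964.
Year 2: $70,668 × 7/36 = $13,741. Book value $43,223.
Year 3: $70,668 × 6/36 = $11,778. Book value $31,445.
Year 4: $70,668 × 5/36 = $9,815. Book value $21,630.

$9,815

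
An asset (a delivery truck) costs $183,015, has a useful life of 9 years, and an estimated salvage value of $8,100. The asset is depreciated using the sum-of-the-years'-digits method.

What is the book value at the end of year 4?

$66,405

Depreciable base = $183,015 − $8,100 = $174,915.
Sum of the years' digits = 9+8+7+6+5+4+3+2+1 = 45.
Year 1: $174,915 × 9/45 = $34,983. Book value $148,032.
Year 2: $174,915 × 8/45 = $31,096. Book value $116,936.
Year 3: $174,915 × 7/45 = $27,209. Book value $89,727.
Year 4: $174,915 × 6/45 = $23,322. Book value $66,405.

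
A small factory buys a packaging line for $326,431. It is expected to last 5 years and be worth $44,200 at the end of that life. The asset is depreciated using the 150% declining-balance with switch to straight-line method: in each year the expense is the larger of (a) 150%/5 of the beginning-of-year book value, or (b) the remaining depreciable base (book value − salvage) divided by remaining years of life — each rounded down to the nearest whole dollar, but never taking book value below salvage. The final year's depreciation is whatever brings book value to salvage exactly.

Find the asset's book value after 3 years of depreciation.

Depreciable base = $326,431 − $44,200 = $282,231.
Year 1: DB = ⌊$326,431 × 150%/5⌋ = $97,929; SL = ⌊$282,231/5⌋ = $56,446 → take DB $97,929. Book value $228,502.
Year 2: DB = ⌊$228,502 × 150%/5⌋ = $68,550; SL = ⌊$184,302/4⌋ = $46,075 → take DB $68,550. Book value $159,952.
Year 3: DB = ⌊$159,952 × 150%/5⌋ = $47,985; SL = ⌊$115,752/3⌋ = $38,584 → take DB $47,985. Book value $111,967.

$111,967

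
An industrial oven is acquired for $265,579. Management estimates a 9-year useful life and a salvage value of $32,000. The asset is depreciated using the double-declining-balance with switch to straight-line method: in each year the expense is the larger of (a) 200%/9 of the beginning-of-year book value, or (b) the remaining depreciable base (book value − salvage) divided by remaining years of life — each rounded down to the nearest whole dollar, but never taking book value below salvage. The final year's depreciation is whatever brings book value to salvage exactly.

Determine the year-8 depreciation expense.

$10,162

Depreciable base = $265,579 − $32,000 = $233,579.
Year 1: DB = ⌊$265,579 × 200%/9⌋ = $59,017; SL = ⌊$233,579/9⌋ = $25,953 → take DB $59,017. Book value $206,562.
Year 2: DB = ⌊$206,562 × 200%/9⌋ = $45,902; SL = ⌊$174,562/8⌋ = $21,820 → take DB $45,902. Book value $160,660.
Year 3: DB = ⌊$160,660 × 200%/9⌋ = $35,702; SL = ⌊$128,660/7⌋ = $18,380 → take DB $35,702. Book value $124,958.
Year 4: DB = ⌊$124,958 × 200%/9⌋ = $27,768; SL = ⌊$92,958/6⌋ = $15,493 → take DB $27,768. Book value $97,190.
Year 5: DB = ⌊$97,190 × 200%/9⌋ = $21,597; SL = ⌊$65,190/5⌋ = $13,038 → take DB $21,597. Book value $75,593.
Year 6: DB = ⌊$75,593 × 200%/9⌋ = $16,798; SL = ⌊$43,593/4⌋ = $10,898 → take DB $16,798. Book value $58,795.
Year 7: DB = ⌊$58,795 × 200%/9⌋ = $13,065; SL = ⌊$26,795/3⌋ = $8,931 → take DB $13,065. Book value $45,730.
Year 8: DB = ⌊$45,730 × 200%/9⌋ = $10,162; SL = ⌊$13,730/2⌋ = $6,865 → take DB $10,162. Book value $35,568.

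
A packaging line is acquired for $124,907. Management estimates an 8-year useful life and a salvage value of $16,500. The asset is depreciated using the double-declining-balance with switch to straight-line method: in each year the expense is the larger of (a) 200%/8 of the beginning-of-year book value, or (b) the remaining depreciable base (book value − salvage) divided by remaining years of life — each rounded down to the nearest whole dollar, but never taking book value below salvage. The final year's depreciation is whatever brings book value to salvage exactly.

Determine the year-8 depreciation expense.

$174

Depreciable base = $124,907 − $16,500 = $108,407.
Year 1: DB = ⌊$124,907 × 200%/8⌋ = $31,226; SL = ⌊$108,407/8⌋ = $13,550 → take DB $31,226. Book value $93,681.
Year 2: DB = ⌊$93,681 × 200%/8⌋ = $23,420; SL = ⌊$77,181/7⌋ = $11,025 → take DB $23,420. Book value $70,261.
Year 3: DB = ⌊$70,261 × 200%/8⌋ = $17,565; SL = ⌊$53,761/6⌋ = $8,960 → take DB $17,565. Book value $52,696.
Year 4: DB = ⌊$52,696 × 200%/8⌋ = $13,174; SL = ⌊$36,196/5⌋ = $7,239 → take DB $13,174. Book value $39,522.
Year 5: DB = ⌊$39,522 × 200%/8⌋ = $9,880; SL = ⌊$23,022/4⌋ = $5,755 → take DB $9,880. Book value $29,642.
Year 6: DB = ⌊$29,642 × 200%/8⌋ = $7,410; SL = ⌊$13,142/3⌋ = $4,380 → take DB $7,410. Book value $22,232.
Year 7: DB = ⌊$22,232 × 200%/8⌋ = $5,558; SL = ⌊$5,732/2⌋ = $2,866 → take DB $5,558. Book value $16,674.
Year 8 (final): $16,674 − $16,500 = $174. Book value $16,500.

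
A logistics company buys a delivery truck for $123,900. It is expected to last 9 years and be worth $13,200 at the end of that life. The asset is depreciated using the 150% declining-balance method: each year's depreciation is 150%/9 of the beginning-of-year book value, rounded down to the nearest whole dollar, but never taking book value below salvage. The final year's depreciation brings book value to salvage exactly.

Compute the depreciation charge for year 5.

$9,958

Depreciable base = $123,900 − $13,200 = $110,700.
Year 1: ⌊$123,900 × 150%/9⌋ = $20,650. Book value $103,250.
Year 2: ⌊$103,250 × 150%/9⌋ = $17,208. Book value $86,042.
Year 3: ⌊$86,042 × 150%/9⌋ = $14,340. Book value $71,702.
Year 4: ⌊$71,702 × 150%/9⌋ = $11,950. Book value $59,752.
Year 5: ⌊$59,752 × 150%/9⌋ = $9,958. Book value $49,794.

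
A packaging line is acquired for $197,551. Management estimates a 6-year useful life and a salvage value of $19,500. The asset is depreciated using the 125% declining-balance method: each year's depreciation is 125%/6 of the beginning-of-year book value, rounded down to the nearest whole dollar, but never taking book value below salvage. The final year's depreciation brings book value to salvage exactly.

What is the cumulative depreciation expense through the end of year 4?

Depreciable base = $197,551 − $19,500 = $178,051.
Year 1: ⌊$197,551 × 125%/6⌋ = $41,156. Book value $156,395.
Year 2: ⌊$156,395 × 125%/6⌋ = $32,582. Book value $123,813.
Year 3: ⌊$123,813 × 125%/6⌋ = $25,794. Book value $98,019.
Year 4: ⌊$98,019 × 125%/6⌋ = $20,420. Book value $77,599.
Accumulated through year 4 = $197,551 − $77,599 = $119,952.

$119,952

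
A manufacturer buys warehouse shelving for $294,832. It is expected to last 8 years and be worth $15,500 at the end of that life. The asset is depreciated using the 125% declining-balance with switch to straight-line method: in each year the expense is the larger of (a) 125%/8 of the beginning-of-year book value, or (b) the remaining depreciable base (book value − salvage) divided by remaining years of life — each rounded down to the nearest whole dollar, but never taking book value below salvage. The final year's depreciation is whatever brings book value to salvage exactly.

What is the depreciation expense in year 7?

Depreciable base = $294,832 − $15,500 = $279,332.
Year 1: DB = ⌊$294,832 × 125%/8⌋ = $46,067; SL = ⌊$279,332/8⌋ = $34,916 → take DB $46,067. Book value $248,765.
Year 2: DB = ⌊$248,765 × 125%/8⌋ = $38,869; SL = ⌊$233,265/7⌋ = $33,323 → take DB $38,869. Book value $209,896.
Year 3: DB = ⌊$209,896 × 125%/8⌋ = $32,796; SL = ⌊$194,396/6⌋ = $32,399 → take DB $32,796. Book value $177,100.
Year 4: DB = ⌊$177,100 × 125%/8⌋ = $27,671; SL = ⌊$161,600/5⌋ = $32,320 → take SL $32,320. Book value $144,780.
Year 5: DB = ⌊$144,780 × 125%/8⌋ = $22,621; SL = ⌊$129,280/4⌋ = $32,320 → take SL $32,320. Book value $112,460.
Year 6: DB = ⌊$112,460 × 125%/8⌋ = $17,571; SL = ⌊$96,960/3⌋ = $32,320 → take SL $32,320. Book value $80,140.
Year 7: DB = ⌊$80,140 × 125%/8⌋ = $12,521; SL = ⌊$64,640/2⌋ = $32,320 → take SL $32,320. Book value $47,820.

$32,320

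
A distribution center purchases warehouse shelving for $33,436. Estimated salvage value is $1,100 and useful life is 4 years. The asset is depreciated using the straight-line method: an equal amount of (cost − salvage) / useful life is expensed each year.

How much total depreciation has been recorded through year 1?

Depreciable base = $33,436 − $1,100 = $32,336.
Annual expense = $32,336 / 4 = $8,084.
End of year 1: book value $25,352.
Accumulated through year 1 = $33,436 − $25,352 = $8,084.

$8,084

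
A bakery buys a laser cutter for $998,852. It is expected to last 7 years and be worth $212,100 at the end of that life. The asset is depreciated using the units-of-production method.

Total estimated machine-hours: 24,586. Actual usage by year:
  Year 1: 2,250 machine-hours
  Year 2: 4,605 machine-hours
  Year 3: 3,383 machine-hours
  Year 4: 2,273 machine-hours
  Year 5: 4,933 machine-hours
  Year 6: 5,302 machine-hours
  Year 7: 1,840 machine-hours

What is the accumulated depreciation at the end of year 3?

Depreciable base = $998,852 − $212,100 = $786,752.
Rate = $786,752 / 24,586 machine-hours = $32 per machine-hour.
Year 1: 2,250 × $32 = $72,000. Book value $926,852.
Year 2: 4,605 × $32 = $147,360. Book value $779,492.
Year 3: 3,383 × $32 = $108,256. Book value $671,236.
Accumulated through year 3 = $998,852 − $671,236 = $327,616.

$327,616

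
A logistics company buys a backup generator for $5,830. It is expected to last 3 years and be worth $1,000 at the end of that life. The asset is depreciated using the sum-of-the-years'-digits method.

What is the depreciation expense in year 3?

Depreciable base = $5,830 − $1,000 = $4,830.
Sum of the years' digits = 3+2+1 = 6.
Year 1: $4,830 × 3/6 = $2,415. Book value $3,415.
Year 2: $4,830 × 2/6 = $1,610. Book value $1,805.
Year 3: $4,830 × 1/6 = $805. Book value $1,000.

$805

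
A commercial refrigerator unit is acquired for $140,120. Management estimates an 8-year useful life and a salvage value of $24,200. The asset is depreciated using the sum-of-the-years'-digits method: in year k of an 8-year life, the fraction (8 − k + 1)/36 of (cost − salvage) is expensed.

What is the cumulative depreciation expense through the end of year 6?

$106,260

Depreciable base = $140,120 − $24,200 = $115,920.
Sum of the years' digits = 8+7+6+5+4+3+2+1 = 36.
Year 1: $115,920 × 8/36 = $25,760. Book value $114,360.
Year 2: $115,920 × 7/36 = $22,540. Book value $91,820.
Year 3: $115,920 × 6/36 = $19,320. Book value $72,500.
Year 4: $115,920 × 5/36 = $16,100. Book value $56,400.
Year 5: $115,920 × 4/36 = $12,880. Book value $43,520.
Year 6: $115,920 × 3/36 = $9,660. Book value $33,860.
Accumulated through year 6 = $140,120 − $33,860 = $106,260.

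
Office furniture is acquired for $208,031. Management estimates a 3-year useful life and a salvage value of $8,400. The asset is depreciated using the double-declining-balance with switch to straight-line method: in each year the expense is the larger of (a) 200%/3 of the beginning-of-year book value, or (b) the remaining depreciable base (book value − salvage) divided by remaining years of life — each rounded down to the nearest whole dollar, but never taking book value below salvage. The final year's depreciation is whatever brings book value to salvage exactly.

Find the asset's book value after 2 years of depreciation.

Depreciable base = $208,031 − $8,400 = $199,631.
Year 1: DB = ⌊$208,031 × 200%/3⌋ = $138,687; SL = ⌊$199,631/3⌋ = $66,543 → take DB $138,687. Book value $69,344.
Year 2: DB = ⌊$69,344 × 200%/3⌋ = $46,229; SL = ⌊$60,944/2⌋ = $30,472 → take DB $46,229. Book value $23,115.

$23,115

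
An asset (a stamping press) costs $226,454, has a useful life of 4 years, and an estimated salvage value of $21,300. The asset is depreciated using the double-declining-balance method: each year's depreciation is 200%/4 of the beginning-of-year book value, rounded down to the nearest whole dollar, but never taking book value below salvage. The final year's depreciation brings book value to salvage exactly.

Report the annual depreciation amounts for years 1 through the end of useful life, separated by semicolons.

$113,227; $56,613; $28,307; $7,007

Depreciable base = $226,454 − $21,300 = $205,154.
Year 1: ⌊$226,454 × 200%/4⌋ = $113,227. Book value $113,227.
Year 2: ⌊$113,227 × 200%/4⌋ = $56,613. Book value $56,614.
Year 3: ⌊$56,614 × 200%/4⌋ = $28,307. Book value $28,307.
Year 4 (final): $28,307 − $21,300 = $7,007. Book value $21,300.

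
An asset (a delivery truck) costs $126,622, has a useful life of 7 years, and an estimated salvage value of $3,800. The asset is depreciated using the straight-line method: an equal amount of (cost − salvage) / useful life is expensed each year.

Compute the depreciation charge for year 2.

$17,546

Depreciable base = $126,622 − $3,800 = $122,822.
Annual expense = $122,822 / 7 = $17,546.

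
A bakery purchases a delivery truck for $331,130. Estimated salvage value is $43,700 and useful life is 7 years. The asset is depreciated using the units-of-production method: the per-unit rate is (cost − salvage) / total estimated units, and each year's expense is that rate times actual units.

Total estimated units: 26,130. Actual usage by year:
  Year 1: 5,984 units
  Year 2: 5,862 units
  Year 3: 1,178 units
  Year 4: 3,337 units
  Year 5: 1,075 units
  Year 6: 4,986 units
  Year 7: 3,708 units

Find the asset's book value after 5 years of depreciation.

Depreciable base = $331,130 − $43,700 = $287,430.
Rate = $287,430 / 26,130 units = $11 per unit.
Year 1: 5,984 × $11 = $65,824. Book value $265,306.
Year 2: 5,862 × $11 = $64,482. Book value $200,824.
Year 3: 1,178 × $11 = $12,958. Book value $187,866.
Year 4: 3,337 × $11 = $36,707. Book value $151,159.
Year 5: 1,075 × $11 = $11,825. Book value $139,334.

$139,334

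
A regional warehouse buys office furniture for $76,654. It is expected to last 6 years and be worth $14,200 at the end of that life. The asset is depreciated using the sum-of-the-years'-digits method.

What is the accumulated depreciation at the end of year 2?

$32,714

Depreciable base = $76,654 − $14,200 = $62,454.
Sum of the years' digits = 6+5+4+3+2+1 = 21.
Year 1: $62,454 × 6/21 = $17,844. Book value $58,810.
Year 2: $62,454 × 5/21 = $14,870. Book value $43,940.
Accumulated through year 2 = $76,654 − $43,940 = $32,714.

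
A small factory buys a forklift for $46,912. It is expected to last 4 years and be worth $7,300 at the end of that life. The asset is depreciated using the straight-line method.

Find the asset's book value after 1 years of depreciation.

Depreciable base = $46,912 − $7,300 = $39,612.
Annual expense = $39,612 / 4 = $9,903.
End of year 1: book value $37,009.

$37,009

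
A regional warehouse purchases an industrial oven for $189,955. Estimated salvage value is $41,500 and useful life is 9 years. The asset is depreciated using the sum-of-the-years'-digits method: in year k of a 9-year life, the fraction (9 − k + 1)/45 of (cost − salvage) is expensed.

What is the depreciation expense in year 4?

$19,794

Depreciable base = $189,955 − $41,500 = $148,455.
Sum of the years' digits = 9+8+7+6+5+4+3+2+1 = 45.
Year 1: $148,455 × 9/45 = $29,691. Book value $160,264.
Year 2: $148,455 × 8/45 = $26,392. Book value $133,872.
Year 3: $148,455 × 7/45 = $23,093. Book value $110,779.
Year 4: $148,455 × 6/45 = $19,794. Book value $90,985.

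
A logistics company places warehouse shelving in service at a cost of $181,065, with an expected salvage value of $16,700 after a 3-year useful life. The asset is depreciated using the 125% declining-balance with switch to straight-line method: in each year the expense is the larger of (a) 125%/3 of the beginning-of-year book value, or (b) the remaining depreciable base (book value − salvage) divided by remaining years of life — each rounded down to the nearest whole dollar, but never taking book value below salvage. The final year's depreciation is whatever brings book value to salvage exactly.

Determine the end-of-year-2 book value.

$61,161

Depreciable base = $181,065 − $16,700 = $164,365.
Year 1: DB = ⌊$181,065 × 125%/3⌋ = $75,443; SL = ⌊$164,365/3⌋ = $54,788 → take DB $75,443. Book value $105,622.
Year 2: DB = ⌊$105,622 × 125%/3⌋ = $44,009; SL = ⌊$88,922/2⌋ = $44,461 → take SL $44,461. Book value $61,161.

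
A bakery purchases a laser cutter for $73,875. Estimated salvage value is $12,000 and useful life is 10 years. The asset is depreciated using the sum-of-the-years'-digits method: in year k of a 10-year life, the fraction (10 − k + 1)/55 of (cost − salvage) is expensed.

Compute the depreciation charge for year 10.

Depreciable base = $73,875 − $12,000 = $61,875.
Sum of the years' digits = 10+9+8+7+6+5+4+3+2+1 = 55.
Year 1: $61,875 × 10/55 = $11,250. Book value $62,625.
Year 2: $61,875 × 9/55 = $10,125. Book value $52,500.
Year 3: $61,875 × 8/55 = $9,000. Book value $43,500.
Year 4: $61,875 × 7/55 = $7,875. Book value $35,625.
Year 5: $61,875 × 6/55 = $6,750. Book value $28,875.
Year 6: $61,875 × 5/55 = $5,625. Book value $23,250.
Year 7: $61,875 × 4/55 = $4,500. Book value $18,750.
Year 8: $61,875 × 3/55 = $3,375. Book value $15,375.
Year 9: $61,875 × 2/55 = $2,250. Book value $13,125.
Year 10: $61,875 × 1/55 = $1,125. Book value $12,000.

$1,125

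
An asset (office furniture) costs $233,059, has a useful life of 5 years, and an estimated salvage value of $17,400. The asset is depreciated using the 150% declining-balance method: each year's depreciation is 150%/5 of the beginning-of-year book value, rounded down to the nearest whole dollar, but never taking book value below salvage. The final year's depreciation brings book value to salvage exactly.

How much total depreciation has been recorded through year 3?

Depreciable base = $233,059 − $17,400 = $215,659.
Year 1: ⌊$233,059 × 150%/5⌋ = $69,917. Book value $163,142.
Year 2: ⌊$163,142 × 150%/5⌋ = $48,942. Book value $114,200.
Year 3: ⌊$114,200 × 150%/5⌋ = $34,260. Book value $79,940.
Accumulated through year 3 = $233,059 − $79,940 = $153,119.

$153,119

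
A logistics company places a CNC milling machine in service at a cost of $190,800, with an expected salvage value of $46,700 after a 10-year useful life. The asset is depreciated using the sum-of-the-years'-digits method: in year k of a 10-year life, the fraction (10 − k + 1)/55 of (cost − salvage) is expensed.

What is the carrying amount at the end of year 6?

$72,900

Depreciable base = $190,800 − $46,700 = $144,100.
Sum of the years' digits = 10+9+8+7+6+5+4+3+2+1 = 55.
Year 1: $144,100 × 10/55 = $26,200. Book value $164,600.
Year 2: $144,100 × 9/55 = $23,580. Book value $141,020.
Year 3: $144,100 × 8/55 = $20,960. Book value $120,060.
Year 4: $144,100 × 7/55 = $18,340. Book value $101,720.
Year 5: $144,100 × 6/55 = $15,720. Book value $86,000.
Year 6: $144,100 × 5/55 = $13,100. Book value $72,900.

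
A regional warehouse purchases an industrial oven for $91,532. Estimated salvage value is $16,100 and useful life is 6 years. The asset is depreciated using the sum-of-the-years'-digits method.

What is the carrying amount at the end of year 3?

Depreciable base = $91,532 − $16,100 = $75,432.
Sum of the years' digits = 6+5+4+3+2+1 = 21.
Year 1: $75,432 × 6/21 = $21,552. Book value $69,980.
Year 2: $75,432 × 5/21 = $17,960. Book value $52,020.
Year 3: $75,432 × 4/21 = $14,368. Book value $37,652.

$37,652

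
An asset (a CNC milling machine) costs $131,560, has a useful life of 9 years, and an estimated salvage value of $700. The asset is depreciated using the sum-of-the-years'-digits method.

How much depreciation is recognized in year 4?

$17,448

Depreciable base = $131,560 − $700 = $130,860.
Sum of the years' digits = 9+8+7+6+5+4+3+2+1 = 45.
Year 1: $130,860 × 9/45 = $26,172. Book value $105,388.
Year 2: $130,860 × 8/45 = $23,264. Book value $82,124.
Year 3: $130,860 × 7/45 = $20,356. Book value $61,768.
Year 4: $130,860 × 6/45 = $17,448. Book value $44,320.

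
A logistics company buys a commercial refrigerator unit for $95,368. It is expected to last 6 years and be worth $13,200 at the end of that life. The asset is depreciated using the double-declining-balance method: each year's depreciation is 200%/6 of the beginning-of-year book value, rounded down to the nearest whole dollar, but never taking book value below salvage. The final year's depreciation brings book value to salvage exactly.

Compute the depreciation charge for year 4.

Depreciable base = $95,368 − $13,200 = $82,168.
Year 1: ⌊$95,368 × 200%/6⌋ = $31,789. Book value $63,579.
Year 2: ⌊$63,579 × 200%/6⌋ = $21,193. Book value $42,386.
Year 3: ⌊$42,386 × 200%/6⌋ = $14,128. Book value $28,258.
Year 4: ⌊$28,258 × 200%/6⌋ = $9,419. Book value $18,839.

$9,419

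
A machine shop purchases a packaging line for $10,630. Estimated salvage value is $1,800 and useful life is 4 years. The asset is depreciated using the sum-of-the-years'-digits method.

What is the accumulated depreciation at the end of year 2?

Depreciable base = $10,630 − $1,800 = $8,830.
Sum of the years' digits = 4+3+2+1 = 10.
Year 1: $8,830 × 4/10 = $3,532. Book value $7,098.
Year 2: $8,830 × 3/10 = $2,649. Book value $4,449.
Accumulated through year 2 = $10,630 − $4,449 = $6,181.

$6,181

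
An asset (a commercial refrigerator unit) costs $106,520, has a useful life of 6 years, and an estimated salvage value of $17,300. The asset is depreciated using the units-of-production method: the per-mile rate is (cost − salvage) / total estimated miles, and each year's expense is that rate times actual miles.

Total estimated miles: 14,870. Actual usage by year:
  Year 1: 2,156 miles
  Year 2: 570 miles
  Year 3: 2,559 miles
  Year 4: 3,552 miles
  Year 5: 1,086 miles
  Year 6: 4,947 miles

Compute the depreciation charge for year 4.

$21,312

Depreciable base = $106,520 − $17,300 = $89,220.
Rate = $89,220 / 14,870 miles = $6 per mile.
Year 1: 2,156 × $6 = $12,936. Book value $93,584.
Year 2: 570 × $6 = $3,420. Book value $90,164.
Year 3: 2,559 × $6 = $15,354. Book value $74,810.
Year 4: 3,552 × $6 = $21,312. Book value $53,498.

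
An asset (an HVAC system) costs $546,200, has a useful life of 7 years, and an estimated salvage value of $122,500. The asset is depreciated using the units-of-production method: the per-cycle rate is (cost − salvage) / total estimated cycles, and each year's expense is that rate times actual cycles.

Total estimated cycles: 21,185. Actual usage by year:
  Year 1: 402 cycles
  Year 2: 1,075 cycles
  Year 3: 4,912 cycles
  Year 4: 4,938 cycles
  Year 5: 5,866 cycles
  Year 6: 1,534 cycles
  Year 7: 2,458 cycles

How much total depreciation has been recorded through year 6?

$374,540

Depreciable base = $546,200 − $122,500 = $423,700.
Rate = $423,700 / 21,185 cycles = $20 per cycle.
Year 1: 402 × $20 = $8,040. Book value $538,160.
Year 2: 1,075 × $20 = $21,500. Book value $516,660.
Year 3: 4,912 × $20 = $98,240. Book value $418,420.
Year 4: 4,938 × $20 = $98,760. Book value $319,660.
Year 5: 5,866 × $20 = $117,320. Book value $202,340.
Year 6: 1,534 × $20 = $30,680. Book value $171,660.
Accumulated through year 6 = $546,200 − $171,660 = $374,540.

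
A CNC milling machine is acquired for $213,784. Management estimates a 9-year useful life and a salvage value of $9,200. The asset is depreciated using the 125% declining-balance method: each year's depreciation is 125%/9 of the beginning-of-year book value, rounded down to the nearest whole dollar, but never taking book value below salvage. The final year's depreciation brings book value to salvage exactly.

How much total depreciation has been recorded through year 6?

$126,620

Depreciable base = $213,784 − $9,200 = $204,584.
Year 1: ⌊$213,784 × 125%/9⌋ = $29,692. Book value $184,092.
Year 2: ⌊$184,092 × 125%/9⌋ = $25,568. Book value $158,524.
Year 3: ⌊$158,524 × 125%/9⌋ = $22,017. Book value $136,507.
Year 4: ⌊$136,507 × 125%/9⌋ = $18,959. Book value $117,548.
Year 5: ⌊$117,548 × 125%/9⌋ = $16,326. Book value $101,222.
Year 6: ⌊$101,222 × 125%/9⌋ = $14,058. Book value $87,164.
Accumulated through year 6 = $213,784 − $87,164 = $126,620.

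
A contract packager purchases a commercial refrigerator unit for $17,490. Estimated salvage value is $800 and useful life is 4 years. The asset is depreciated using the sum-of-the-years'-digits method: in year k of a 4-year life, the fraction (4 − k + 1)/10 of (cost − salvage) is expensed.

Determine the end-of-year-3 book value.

$2,469

Depreciable base = $17,490 − $800 = $16,690.
Sum of the years' digits = 4+3+2+1 = 10.
Year 1: $16,690 × 4/10 = $6,676. Book value $10,814.
Year 2: $16,690 × 3/10 = $5,007. Book value $5,807.
Year 3: $16,690 × 2/10 = $3,338. Book value $2,469.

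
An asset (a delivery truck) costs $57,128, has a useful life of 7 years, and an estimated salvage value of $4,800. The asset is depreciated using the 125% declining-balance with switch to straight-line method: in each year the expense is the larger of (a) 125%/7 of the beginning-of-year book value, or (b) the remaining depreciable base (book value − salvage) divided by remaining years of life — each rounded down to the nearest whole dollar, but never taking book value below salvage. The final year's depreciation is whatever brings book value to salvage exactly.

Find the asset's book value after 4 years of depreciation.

$24,949

Depreciable base = $57,128 − $4,800 = $52,328.
Year 1: DB = ⌊$57,128 × 125%/7⌋ = $10,201; SL = ⌊$52,328/7⌋ = $7,475 → take DB $10,201. Book value $46,927.
Year 2: DB = ⌊$46,927 × 125%/7⌋ = $8,379; SL = ⌊$42,127/6⌋ = $7,021 → take DB $8,379. Book value $38,548.
Year 3: DB = ⌊$38,548 × 125%/7⌋ = $6,883; SL = ⌊$33,748/5⌋ = $6,749 → take DB $6,883. Book value $31,665.
Year 4: DB = ⌊$31,665 × 125%/7⌋ = $5,654; SL = ⌊$26,865/4⌋ = $6,716 → take SL $6,716. Book value $24,949.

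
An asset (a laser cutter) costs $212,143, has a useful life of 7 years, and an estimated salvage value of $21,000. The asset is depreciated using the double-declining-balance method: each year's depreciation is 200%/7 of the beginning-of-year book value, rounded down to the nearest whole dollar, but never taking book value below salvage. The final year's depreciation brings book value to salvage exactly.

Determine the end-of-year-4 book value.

Depreciable base = $212,143 − $21,000 = $191,143.
Year 1: ⌊$212,143 × 200%/7⌋ = $60,612. Book value $151,531.
Year 2: ⌊$151,531 × 200%/7⌋ = $43,294. Book value $108,237.
Year 3: ⌊$108,237 × 200%/7⌋ = $30,924. Book value $77,313.
Year 4: ⌊$77,313 × 200%/7⌋ = $22,089. Book value $55,224.

$55,224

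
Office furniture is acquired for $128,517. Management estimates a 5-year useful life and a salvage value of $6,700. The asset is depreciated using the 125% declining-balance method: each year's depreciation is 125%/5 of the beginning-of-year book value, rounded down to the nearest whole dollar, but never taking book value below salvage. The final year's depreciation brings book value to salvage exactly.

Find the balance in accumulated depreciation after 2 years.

$56,226

Depreciable base = $128,517 − $6,700 = $121,817.
Year 1: ⌊$128,517 × 125%/5⌋ = $32,129. Book value $96,388.
Year 2: ⌊$96,388 × 125%/5⌋ = $24,097. Book value $72,291.
Accumulated through year 2 = $128,517 − $72,291 = $56,226.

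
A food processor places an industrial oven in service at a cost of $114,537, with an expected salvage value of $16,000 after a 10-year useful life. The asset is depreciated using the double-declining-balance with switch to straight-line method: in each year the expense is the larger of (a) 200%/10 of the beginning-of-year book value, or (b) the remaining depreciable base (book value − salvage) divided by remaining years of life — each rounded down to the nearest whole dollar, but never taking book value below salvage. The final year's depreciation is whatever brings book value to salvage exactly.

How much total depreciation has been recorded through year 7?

Depreciable base = $114,537 − $16,000 = $98,537.
Year 1: DB = ⌊$114,537 × 200%/10⌋ = $22,907; SL = ⌊$98,537/10⌋ = $9,853 → take DB $22,907. Book value $91,630.
Year 2: DB = ⌊$91,630 × 200%/10⌋ = $18,326; SL = ⌊$75,630/9⌋ = $8,403 → take DB $18,326. Book value $73,304.
Year 3: DB = ⌊$73,304 × 200%/10⌋ = $14,660; SL = ⌊$57,304/8⌋ = $7,163 → take DB $14,660. Book value $58,644.
Year 4: DB = ⌊$58,644 × 200%/10⌋ = $11,728; SL = ⌊$42,644/7⌋ = $6,092 → take DB $11,728. Book value $46,916.
Year 5: DB = ⌊$46,916 × 200%/10⌋ = $9,383; SL = ⌊$30,916/6⌋ = $5,152 → take DB $9,383. Book value $37,533.
Year 6: DB = ⌊$37,533 × 200%/10⌋ = $7,506; SL = ⌊$21,533/5⌋ = $4,306 → take DB $7,506. Book value $30,027.
Year 7: DB = ⌊$30,027 × 200%/10⌋ = $6,005; SL = ⌊$14,027/4⌋ = $3,506 → take DB $6,005. Book value $24,022.
Accumulated through year 7 = $114,537 − $24,022 = $90,515.

$90,515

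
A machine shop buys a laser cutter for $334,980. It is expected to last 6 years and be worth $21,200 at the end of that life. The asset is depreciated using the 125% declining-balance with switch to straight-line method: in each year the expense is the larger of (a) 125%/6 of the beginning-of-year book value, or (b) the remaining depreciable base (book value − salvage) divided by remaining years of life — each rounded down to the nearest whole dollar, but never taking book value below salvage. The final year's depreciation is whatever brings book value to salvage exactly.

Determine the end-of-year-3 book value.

Depreciable base = $334,980 − $21,200 = $313,780.
Year 1: DB = ⌊$334,980 × 125%/6⌋ = $69,787; SL = ⌊$313,780/6⌋ = $52,296 → take DB $69,787. Book value $265,193.
Year 2: DB = ⌊$265,193 × 125%/6⌋ = $55,248; SL = ⌊$243,993/5⌋ = $48,798 → take DB $55,248. Book value $209,945.
Year 3: DB = ⌊$209,945 × 125%/6⌋ = $43,738; SL = ⌊$188,745/4⌋ = $47,186 → take SL $47,186. Book value $162,759.

$162,759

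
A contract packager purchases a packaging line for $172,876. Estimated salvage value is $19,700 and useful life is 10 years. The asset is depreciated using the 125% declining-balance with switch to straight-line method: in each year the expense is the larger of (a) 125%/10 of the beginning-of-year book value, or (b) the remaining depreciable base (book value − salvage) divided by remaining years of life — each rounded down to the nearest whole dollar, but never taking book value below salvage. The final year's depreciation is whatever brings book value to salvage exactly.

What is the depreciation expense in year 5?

$13,606

Depreciable base = $172,876 − $19,700 = $153,176.
Year 1: DB = ⌊$172,876 × 125%/10⌋ = $21,609; SL = ⌊$153,176/10⌋ = $15,317 → take DB $21,609. Book value $151,267.
Year 2: DB = ⌊$151,267 × 125%/10⌋ = $18,908; SL = ⌊$131,567/9⌋ = $14,618 → take DB $18,908. Book value $132,359.
Year 3: DB = ⌊$132,359 × 125%/10⌋ = $16,544; SL = ⌊$112,659/8⌋ = $14,082 → take DB $16,544. Book value $115,815.
Year 4: DB = ⌊$115,815 × 125%/10⌋ = $14,476; SL = ⌊$96,115/7⌋ = $13,730 → take DB $14,476. Book value $101,339.
Year 5: DB = ⌊$101,339 × 125%/10⌋ = $12,667; SL = ⌊$81,639/6⌋ = $13,606 → take SL $13,606. Book value $87,733.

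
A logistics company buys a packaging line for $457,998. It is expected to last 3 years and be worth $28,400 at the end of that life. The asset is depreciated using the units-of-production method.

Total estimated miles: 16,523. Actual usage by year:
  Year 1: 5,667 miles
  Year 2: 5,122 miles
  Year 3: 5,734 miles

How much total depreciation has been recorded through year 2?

Depreciable base = $457,998 − $28,400 = $429,598.
Rate = $429,598 / 16,523 miles = $26 per mile.
Year 1: 5,667 × $26 = $147,342. Book value $310,656.
Year 2: 5,122 × $26 = $133,172. Book value $177,484.
Accumulated through year 2 = $457,998 − $177,484 = $280,514.

$280,514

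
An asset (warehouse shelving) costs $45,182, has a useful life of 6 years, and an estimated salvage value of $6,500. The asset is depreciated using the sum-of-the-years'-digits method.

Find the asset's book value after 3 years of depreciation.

Depreciable base = $45,182 − $6,500 = $38,682.
Sum of the years' digits = 6+5+4+3+2+1 = 21.
Year 1: $38,682 × 6/21 = $11,052. Book value $34,130.
Year 2: $38,682 × 5/21 = $9,210. Book value $24,920.
Year 3: $38,682 × 4/21 = $7,368. Book value $17,552.

$17,552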